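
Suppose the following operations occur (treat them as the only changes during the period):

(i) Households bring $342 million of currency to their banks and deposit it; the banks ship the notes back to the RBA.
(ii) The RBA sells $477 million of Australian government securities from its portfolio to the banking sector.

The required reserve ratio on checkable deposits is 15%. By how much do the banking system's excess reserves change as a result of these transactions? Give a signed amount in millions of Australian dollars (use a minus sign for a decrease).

-$186.3 million

Currency deposit $342 million: reserves +$342M, deposits +$342M.
OMO sale (to banks) $477 million: reserves −$477M, deposits 0.
Totals: Δreserves = −$135M, Δdeposits = +$342M.
Δrequired reserves = 15% × +$342M = +$51.3M.
Δexcess reserves = Δreserves − Δrequired = −$135M − (+$51.3M) = -$186.3 million.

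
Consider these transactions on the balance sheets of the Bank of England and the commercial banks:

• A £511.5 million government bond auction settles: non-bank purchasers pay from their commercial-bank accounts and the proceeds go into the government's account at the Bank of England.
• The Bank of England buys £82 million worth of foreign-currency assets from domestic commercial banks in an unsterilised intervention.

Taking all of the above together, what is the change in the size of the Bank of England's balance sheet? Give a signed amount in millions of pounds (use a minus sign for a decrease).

+£82 million

Government account inflow £511.5 million: only the composition of liabilities changes → 0.
FX purchase £82 million: a Bank of England asset is acquired → +£82M.
Net: 0 + 82 = +£82 million.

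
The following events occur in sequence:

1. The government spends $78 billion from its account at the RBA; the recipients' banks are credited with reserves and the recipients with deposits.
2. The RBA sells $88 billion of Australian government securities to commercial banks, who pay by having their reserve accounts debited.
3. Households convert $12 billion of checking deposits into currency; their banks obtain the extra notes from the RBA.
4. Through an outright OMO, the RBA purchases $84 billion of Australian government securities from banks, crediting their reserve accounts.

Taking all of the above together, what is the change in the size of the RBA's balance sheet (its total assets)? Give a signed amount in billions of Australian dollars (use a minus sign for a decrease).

-$4 billion

Government spending $78 billion: only the composition of liabilities changes → 0.
OMO sale (to banks) $88 billion: an RBA asset is shed → −$88B.
Currency withdrawal $12 billion: only the composition of liabilities changes → 0.
OMO purchase (from banks) $84 billion: an RBA asset is acquired → +$84B.
Net: 0 − 88 + 0 + 84 = -$4 billion.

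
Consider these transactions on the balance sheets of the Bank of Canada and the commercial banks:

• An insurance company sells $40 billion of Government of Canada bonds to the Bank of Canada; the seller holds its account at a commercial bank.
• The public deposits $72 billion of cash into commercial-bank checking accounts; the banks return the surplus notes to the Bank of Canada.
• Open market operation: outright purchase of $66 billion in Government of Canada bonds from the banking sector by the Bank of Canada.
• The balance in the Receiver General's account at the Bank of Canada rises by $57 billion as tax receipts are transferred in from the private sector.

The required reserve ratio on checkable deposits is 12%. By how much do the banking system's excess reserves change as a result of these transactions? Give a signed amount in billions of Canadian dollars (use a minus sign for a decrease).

+$114.4 billion

Asset purchase (from non-banks) $40 billion: reserves +$40B, deposits +$40B.
Currency deposit $72 billion: reserves +$72B, deposits +$72B.
OMO purchase (from banks) $66 billion: reserves +$66B, deposits 0.
Government account inflow $57 billion: reserves −$57B, deposits −$57B.
Totals: Δreserves = +$121B, Δdeposits = +$55B.
Δrequired reserves = 12% × +$55B = +$6.6B.
Δexcess reserves = Δreserves − Δrequired = +$121B − (+$6.6B) = +$114.4 billion.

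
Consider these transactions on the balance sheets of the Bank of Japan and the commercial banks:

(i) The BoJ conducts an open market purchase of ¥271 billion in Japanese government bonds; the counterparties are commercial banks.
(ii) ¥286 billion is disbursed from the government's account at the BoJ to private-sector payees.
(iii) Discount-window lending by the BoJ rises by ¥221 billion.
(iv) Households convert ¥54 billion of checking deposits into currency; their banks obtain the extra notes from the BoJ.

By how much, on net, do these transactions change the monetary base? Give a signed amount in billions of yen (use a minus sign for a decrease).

OMO purchase (from banks) ¥271 billion: BoJ balance sheet expands → +¥271B.
Government spending ¥286 billion: a non-base liability converts back to reserves → +¥286B.
Discount-window loan ¥221 billion: BoJ balance sheet expands → +¥221B.
Currency withdrawal ¥54 billion: just a shift between currency and reserves — both are base money → 0.
Net: 271 + 286 + 221 + 0 = +¥778 billion.

+¥778 billion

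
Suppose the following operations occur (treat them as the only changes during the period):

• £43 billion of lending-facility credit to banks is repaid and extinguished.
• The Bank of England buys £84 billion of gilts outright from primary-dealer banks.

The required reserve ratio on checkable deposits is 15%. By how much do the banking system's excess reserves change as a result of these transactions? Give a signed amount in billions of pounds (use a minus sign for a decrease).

+£41 billion

Discount-window repayment £43 billion: reserves −£43B, deposits 0.
OMO purchase (from banks) £84 billion: reserves +£84B, deposits 0.
Totals: Δreserves = +£41B, Δdeposits = 0.
Δrequired reserves = 15% × 0 = 0.
Δexcess reserves = Δreserves − Δrequired = +£41B − (0) = +£41 billion.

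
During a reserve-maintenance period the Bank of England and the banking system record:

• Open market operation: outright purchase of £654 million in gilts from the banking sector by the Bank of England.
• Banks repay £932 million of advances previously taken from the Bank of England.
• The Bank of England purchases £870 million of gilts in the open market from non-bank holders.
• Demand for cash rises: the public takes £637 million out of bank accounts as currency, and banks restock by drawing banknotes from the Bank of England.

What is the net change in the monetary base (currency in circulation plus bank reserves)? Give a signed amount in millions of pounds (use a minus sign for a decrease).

OMO purchase (from banks) £654 million: Bank of England balance sheet expands → +£654M.
Discount-window repayment £932 million: Bank of England balance sheet contracts → −£932M.
Asset purchase (from non-banks) £870 million: Bank of England balance sheet expands → +£870M.
Currency withdrawal £637 million: just a shift between currency and reserves — both are base money → 0.
Net: 654 − 932 + 870 + 0 = +£592 million.

+£592 million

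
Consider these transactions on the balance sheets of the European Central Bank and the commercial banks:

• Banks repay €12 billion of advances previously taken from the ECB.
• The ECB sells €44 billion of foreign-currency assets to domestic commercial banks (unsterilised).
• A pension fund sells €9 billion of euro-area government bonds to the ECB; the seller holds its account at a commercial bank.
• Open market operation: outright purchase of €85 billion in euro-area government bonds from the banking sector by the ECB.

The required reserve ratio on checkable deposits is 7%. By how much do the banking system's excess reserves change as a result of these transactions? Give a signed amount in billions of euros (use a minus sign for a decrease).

Discount-window repayment €12 billion: reserves −€12B, deposits 0.
FX sale €44 billion: reserves −€44B, deposits 0.
Asset purchase (from non-banks) €9 billion: reserves +€9B, deposits +€9B.
OMO purchase (from banks) €85 billion: reserves +€85B, deposits 0.
Totals: Δreserves = +€38B, Δdeposits = +€9B.
Δrequired reserves = 7% × +€9B = +€0.63B.
Δexcess reserves = Δreserves − Δrequired = +€38B − (+€0.63B) = +€37.37 billion.

+€37.37 billion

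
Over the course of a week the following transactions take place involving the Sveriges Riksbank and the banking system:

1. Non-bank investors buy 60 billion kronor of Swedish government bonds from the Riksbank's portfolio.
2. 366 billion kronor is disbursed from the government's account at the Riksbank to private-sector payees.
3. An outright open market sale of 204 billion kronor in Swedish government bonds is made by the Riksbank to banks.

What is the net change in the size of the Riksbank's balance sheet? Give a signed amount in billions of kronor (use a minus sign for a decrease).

Riksbank balance sheet:
  Assets:      Securities −264B
  Liabilities: Bank reserves +102B, Government deposits −366B
Commercial banking system:
  Assets:      Reserves at CB +102B, Securities +204B
  Liabilities: Checkable deposits +306B
Change in total Riksbank assets = -264 billion.

-264 billion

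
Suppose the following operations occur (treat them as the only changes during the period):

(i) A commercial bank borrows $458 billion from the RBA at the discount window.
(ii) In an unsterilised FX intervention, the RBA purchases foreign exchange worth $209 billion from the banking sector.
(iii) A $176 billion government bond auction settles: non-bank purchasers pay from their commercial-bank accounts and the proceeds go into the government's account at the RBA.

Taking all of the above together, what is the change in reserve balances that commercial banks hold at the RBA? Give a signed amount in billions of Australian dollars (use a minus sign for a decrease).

+$491 billion

Discount-window loan $458 billion: the loan is credited to the bank's reserve account → +$458B.
FX purchase $209 billion: the RBA pays by crediting reserve accounts → +$209B.
Government account inflow $176 billion: funds move from bank reserves into the government account → −$176B.
Net: 458 + 209 − 176 = +$491 billion.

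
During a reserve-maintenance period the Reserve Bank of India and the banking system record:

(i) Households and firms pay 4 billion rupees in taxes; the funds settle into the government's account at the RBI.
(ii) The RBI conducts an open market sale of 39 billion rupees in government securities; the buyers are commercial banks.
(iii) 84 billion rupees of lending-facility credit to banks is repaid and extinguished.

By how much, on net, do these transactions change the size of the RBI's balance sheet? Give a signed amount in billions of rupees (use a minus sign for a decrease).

-123 billion

Government account inflow 4 billion rupees: only the composition of liabilities changes → 0.
OMO sale (to banks) 39 billion rupees: an RBI asset is shed → −39B.
Discount-window repayment 84 billion rupees: an RBI asset is shed → −84B.
Net: 0 − 39 − 84 = -123 billion.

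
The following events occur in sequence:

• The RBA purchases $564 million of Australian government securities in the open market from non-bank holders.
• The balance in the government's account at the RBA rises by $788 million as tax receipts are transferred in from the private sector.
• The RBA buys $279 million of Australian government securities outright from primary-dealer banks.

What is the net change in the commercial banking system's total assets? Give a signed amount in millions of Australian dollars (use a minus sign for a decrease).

RBA balance sheet:
  Assets:      Securities +$843M
  Liabilities: Bank reserves +$55M, Government deposits +$788M
Commercial banking system:
  Assets:      Reserves at CB +$55M, Securities −$279M
  Liabilities: Checkable deposits −$224M
Change in total bank assets = -$224 million.

-$224 million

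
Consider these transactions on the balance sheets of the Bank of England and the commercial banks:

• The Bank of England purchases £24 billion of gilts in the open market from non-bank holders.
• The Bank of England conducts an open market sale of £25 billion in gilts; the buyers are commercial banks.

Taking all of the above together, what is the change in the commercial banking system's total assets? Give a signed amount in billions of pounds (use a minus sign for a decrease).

+£24 billion

Bank of England balance sheet:
  Assets:      Securities −£1B
  Liabilities: Bank reserves −£1B
Commercial banking system:
  Assets:      Reserves at CB −£1B, Securities +£25B
  Liabilities: Checkable deposits +£24B
Change in total bank assets = +£24 billion.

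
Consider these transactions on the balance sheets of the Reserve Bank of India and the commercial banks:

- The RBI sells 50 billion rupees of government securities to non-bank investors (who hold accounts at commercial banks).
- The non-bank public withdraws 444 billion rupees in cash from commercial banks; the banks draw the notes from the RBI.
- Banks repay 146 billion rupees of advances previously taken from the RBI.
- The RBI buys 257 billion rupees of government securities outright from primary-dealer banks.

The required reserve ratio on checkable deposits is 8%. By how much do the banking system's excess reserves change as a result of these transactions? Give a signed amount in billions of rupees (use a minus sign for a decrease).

-343.48 billion

Asset sale (to non-banks) 50 billion rupees: reserves −50B, deposits −50B.
Currency withdrawal 444 billion rupees: reserves −444B, deposits −444B.
Discount-window repayment 146 billion rupees: reserves −146B, deposits 0.
OMO purchase (from banks) 257 billion rupees: reserves +257B, deposits 0.
Totals: Δreserves = −383B, Δdeposits = −494B.
Δrequired reserves = 8% × −494B = −39.52B.
Δexcess reserves = Δreserves − Δrequired = −383B − (−39.52B) = -343.48 billion.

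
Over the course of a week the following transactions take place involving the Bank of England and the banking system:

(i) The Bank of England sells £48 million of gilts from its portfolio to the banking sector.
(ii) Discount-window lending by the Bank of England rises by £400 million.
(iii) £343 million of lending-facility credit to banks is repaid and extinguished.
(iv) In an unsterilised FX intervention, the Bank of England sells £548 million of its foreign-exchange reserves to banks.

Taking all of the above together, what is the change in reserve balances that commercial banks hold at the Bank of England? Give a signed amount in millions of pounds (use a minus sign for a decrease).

-£539 million

OMO sale (to banks) £48 million: the buying banks pay out of their reserve balances → −£48M.
Discount-window loan £400 million: the loan is credited to the bank's reserve account → +£400M.
Discount-window repayment £343 million: repayment is debited from reserves → −£343M.
FX sale £548 million: the buying banks pay out of their reserve balances → −£548M.
Net: −48 + 400 − 343 − 548 = -£539 million.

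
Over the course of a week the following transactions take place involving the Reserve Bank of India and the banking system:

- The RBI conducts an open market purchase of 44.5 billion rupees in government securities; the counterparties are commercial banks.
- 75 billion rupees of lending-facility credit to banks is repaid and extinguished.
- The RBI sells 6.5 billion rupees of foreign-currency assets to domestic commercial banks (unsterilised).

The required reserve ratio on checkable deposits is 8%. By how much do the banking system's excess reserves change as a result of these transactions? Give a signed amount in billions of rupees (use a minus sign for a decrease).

-37 billion

OMO purchase (from banks) 44.5 billion rupees: reserves +44.5B, deposits 0.
Discount-window repayment 75 billion rupees: reserves −75B, deposits 0.
FX sale 6.5 billion rupees: reserves −6.5B, deposits 0.
Totals: Δreserves = −37B, Δdeposits = 0.
Δrequired reserves = 8% × 0 = 0.
Δexcess reserves = Δreserves − Δrequired = −37B − (0) = -37 billion.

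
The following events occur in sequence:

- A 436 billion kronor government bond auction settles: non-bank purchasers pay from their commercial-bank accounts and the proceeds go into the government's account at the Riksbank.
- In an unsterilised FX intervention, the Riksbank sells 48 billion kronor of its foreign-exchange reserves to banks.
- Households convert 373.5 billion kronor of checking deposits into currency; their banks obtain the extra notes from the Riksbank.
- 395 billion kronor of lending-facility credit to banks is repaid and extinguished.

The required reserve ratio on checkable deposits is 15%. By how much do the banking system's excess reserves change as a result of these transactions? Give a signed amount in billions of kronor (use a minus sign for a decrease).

-1131.075 billion

Government account inflow 436 billion kronor: reserves −436B, deposits −436B.
FX sale 48 billion kronor: reserves −48B, deposits 0.
Currency withdrawal 373.5 billion kronor: reserves −373.5B, deposits −373.5B.
Discount-window repayment 395 billion kronor: reserves −395B, deposits 0.
Totals: Δreserves = −1252.5B, Δdeposits = −809.5B.
Δrequired reserves = 15% × −809.5B = −121.425B.
Δexcess reserves = Δreserves − Δrequired = −1252.5B − (−121.425B) = -1131.075 billion.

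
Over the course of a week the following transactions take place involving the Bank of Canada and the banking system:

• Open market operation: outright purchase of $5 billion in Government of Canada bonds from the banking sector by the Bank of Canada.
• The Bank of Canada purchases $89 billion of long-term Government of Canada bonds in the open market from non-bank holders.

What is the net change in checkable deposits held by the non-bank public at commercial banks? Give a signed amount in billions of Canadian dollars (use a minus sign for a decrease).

Bank of Canada balance sheet:
  Assets:      Securities +$94B
  Liabilities: Bank reserves +$94B
Commercial banking system:
  Assets:      Reserves at CB +$94B, Securities −$5B
  Liabilities: Checkable deposits +$89B
So the change in checkable deposits held by the non-bank public at commercial banks is +$89 billion.

+$89 billion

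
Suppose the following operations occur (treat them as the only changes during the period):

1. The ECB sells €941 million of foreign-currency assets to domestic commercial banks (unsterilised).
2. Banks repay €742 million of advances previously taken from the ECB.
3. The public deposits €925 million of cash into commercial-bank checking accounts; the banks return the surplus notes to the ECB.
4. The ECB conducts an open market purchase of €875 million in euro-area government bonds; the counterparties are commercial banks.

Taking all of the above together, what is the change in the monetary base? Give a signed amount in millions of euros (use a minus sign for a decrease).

-€808 million

FX sale €941 million: ECB balance sheet contracts → −€941M.
Discount-window repayment €742 million: ECB balance sheet contracts → −€742M.
Currency deposit €925 million: just a shift between currency and reserves — both are base money → 0.
OMO purchase (from banks) €875 million: ECB balance sheet expands → +€875M.
Net: −941 − 742 + 0 + 875 = -€808 million.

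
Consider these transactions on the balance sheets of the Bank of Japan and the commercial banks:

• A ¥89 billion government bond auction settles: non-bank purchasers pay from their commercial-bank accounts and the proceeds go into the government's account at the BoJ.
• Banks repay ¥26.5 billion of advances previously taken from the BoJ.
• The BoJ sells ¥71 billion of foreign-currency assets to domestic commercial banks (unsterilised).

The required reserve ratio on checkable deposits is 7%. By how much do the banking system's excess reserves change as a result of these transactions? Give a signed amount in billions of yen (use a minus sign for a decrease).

Government account inflow ¥89 billion: reserves −¥89B, deposits −¥89B.
Discount-window repayment ¥26.5 billion: reserves −¥26.5B, deposits 0.
FX sale ¥71 billion: reserves −¥71B, deposits 0.
Totals: Δreserves = −¥186.5B, Δdeposits = −¥89B.
Δrequired reserves = 7% × −¥89B = −¥6.23B.
Δexcess reserves = Δreserves − Δrequired = −¥186.5B − (−¥6.23B) = -¥180.27 billion.

-¥180.27 billion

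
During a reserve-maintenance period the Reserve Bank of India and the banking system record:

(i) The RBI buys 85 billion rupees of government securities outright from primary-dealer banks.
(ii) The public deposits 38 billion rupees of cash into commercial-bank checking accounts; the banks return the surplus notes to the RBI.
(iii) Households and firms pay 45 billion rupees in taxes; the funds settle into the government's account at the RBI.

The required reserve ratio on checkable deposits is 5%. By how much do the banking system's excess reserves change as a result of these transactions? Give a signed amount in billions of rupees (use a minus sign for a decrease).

OMO purchase (from banks) 85 billion rupees: reserves +85B, deposits 0.
Currency deposit 38 billion rupees: reserves +38B, deposits +38B.
Government account inflow 45 billion rupees: reserves −45B, deposits −45B.
Totals: Δreserves = +78B, Δdeposits = −7B.
Δrequired reserves = 5% × −7B = −0.35B.
Δexcess reserves = Δreserves − Δrequired = +78B − (−0.35B) = +78.35 billion.

+78.35 billion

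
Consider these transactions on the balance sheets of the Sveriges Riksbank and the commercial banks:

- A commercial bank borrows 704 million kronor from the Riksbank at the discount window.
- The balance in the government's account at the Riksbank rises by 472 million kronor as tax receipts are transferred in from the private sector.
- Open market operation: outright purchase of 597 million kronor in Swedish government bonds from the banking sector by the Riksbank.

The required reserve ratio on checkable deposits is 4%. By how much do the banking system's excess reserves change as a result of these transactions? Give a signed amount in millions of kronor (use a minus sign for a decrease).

+847.88 million

Discount-window loan 704 million kronor: reserves +704M, deposits 0.
Government account inflow 472 million kronor: reserves −472M, deposits −472M.
OMO purchase (from banks) 597 million kronor: reserves +597M, deposits 0.
Totals: Δreserves = +829M, Δdeposits = −472M.
Δrequired reserves = 4% × −472M = −18.88M.
Δexcess reserves = Δreserves − Δrequired = +829M − (−18.88M) = +847.88 million.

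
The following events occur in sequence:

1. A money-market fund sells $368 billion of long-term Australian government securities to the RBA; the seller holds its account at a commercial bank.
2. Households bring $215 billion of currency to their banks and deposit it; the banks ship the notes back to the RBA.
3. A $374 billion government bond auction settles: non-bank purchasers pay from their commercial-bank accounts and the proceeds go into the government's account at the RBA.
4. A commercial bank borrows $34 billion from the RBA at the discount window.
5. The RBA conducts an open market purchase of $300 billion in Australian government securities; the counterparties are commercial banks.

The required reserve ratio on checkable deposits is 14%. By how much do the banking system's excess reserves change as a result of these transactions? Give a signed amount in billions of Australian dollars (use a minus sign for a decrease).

+$513.74 billion

Asset purchase (from non-banks) $368 billion: reserves +$368B, deposits +$368B.
Currency deposit $215 billion: reserves +$215B, deposits +$215B.
Government account inflow $374 billion: reserves −$374B, deposits −$374B.
Discount-window loan $34 billion: reserves +$34B, deposits 0.
OMO purchase (from banks) $300 billion: reserves +$300B, deposits 0.
Totals: Δreserves = +$543B, Δdeposits = +$209B.
Δrequired reserves = 14% × +$209B = +$29.26B.
Δexcess reserves = Δreserves − Δrequired = +$543B − (+$29.26B) = +$513.74 billion.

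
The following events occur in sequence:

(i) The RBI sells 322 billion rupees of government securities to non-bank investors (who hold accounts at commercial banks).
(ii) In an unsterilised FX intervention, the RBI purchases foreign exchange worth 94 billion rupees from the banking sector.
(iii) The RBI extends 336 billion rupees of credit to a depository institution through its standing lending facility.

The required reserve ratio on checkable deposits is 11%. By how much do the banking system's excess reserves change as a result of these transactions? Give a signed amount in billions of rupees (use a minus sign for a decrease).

+143.42 billion

Asset sale (to non-banks) 322 billion rupees: reserves −322B, deposits −322B.
FX purchase 94 billion rupees: reserves +94B, deposits 0.
Discount-window loan 336 billion rupees: reserves +336B, deposits 0.
Totals: Δreserves = +108B, Δdeposits = −322B.
Δrequired reserves = 11% × −322B = −35.42B.
Δexcess reserves = Δreserves − Δrequired = +108B − (−35.42B) = +143.42 billion.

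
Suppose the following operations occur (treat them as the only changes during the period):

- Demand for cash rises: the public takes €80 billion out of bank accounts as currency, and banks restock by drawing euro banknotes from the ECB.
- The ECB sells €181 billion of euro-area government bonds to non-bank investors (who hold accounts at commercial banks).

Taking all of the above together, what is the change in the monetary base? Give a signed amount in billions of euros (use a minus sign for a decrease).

-€181 billion

ECB balance sheet:
  Assets:      Securities −€181B
  Liabilities: Bank reserves −€261B, Currency in circulation +€80B
Monetary base = currency + reserves: +€80B + (−€261B) = -€181 billion.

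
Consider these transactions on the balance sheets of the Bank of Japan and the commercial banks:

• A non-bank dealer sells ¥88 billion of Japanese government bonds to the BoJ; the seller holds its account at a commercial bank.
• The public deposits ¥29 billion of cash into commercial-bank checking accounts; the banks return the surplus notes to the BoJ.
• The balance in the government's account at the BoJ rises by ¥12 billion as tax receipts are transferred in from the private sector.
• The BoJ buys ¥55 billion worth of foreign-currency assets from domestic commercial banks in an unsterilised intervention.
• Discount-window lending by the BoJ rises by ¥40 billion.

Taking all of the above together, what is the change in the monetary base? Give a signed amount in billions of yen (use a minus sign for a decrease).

BoJ balance sheet:
  Assets:      Securities +¥88B, Loans to banks +¥40B, Foreign assets +¥55B
  Liabilities: Bank reserves +¥200B, Currency in circulation −¥29B, Government deposits +¥12B
Monetary base = currency + reserves: −¥29B + (+¥200B) = +¥171 billion.

+¥171 billion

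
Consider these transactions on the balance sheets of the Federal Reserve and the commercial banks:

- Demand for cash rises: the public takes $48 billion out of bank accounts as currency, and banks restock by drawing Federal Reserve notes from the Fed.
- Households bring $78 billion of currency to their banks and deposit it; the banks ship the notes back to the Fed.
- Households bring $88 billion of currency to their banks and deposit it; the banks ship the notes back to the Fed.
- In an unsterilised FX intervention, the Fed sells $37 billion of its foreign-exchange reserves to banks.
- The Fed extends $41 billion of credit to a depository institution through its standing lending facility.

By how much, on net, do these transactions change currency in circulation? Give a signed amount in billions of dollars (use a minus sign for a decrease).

-$118 billion

Fed balance sheet:
  Assets:      Loans to banks +$41B, Foreign assets −$37B
  Liabilities: Bank reserves +$122B, Currency in circulation −$118B
Commercial banking system:
  Assets:      Reserves at CB +$122B, Foreign assets +$37B
  Liabilities: Checkable deposits +$118B, Borrowings from CB +$41B
So the change in currency in circulation is -$118 billion.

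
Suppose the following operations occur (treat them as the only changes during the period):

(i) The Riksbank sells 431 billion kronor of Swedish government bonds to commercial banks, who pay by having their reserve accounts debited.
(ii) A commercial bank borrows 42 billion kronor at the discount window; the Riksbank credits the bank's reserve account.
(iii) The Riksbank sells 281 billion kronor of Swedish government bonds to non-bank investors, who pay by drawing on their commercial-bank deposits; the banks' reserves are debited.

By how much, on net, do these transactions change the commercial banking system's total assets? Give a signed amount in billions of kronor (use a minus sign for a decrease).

OMO sale (to banks) 431 billion kronor: just an asset swap on bank balance sheets → 0.
Discount-window loan 42 billion kronor: bank balance sheets expand → +42B.
Asset sale (to non-banks) 281 billion kronor: bank balance sheets shrink → −281B.
Net: 0 + 42 − 281 = -239 billion.

-239 billion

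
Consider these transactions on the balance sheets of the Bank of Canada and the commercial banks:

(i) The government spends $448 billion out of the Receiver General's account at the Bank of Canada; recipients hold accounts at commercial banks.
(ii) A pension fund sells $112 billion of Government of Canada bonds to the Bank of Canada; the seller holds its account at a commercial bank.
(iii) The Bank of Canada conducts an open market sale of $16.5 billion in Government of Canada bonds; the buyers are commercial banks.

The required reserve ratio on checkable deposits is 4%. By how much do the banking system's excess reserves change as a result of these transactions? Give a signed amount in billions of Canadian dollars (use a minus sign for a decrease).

+$521.1 billion

Government spending $448 billion: reserves +$448B, deposits +$448B.
Asset purchase (from non-banks) $112 billion: reserves +$112B, deposits +$112B.
OMO sale (to banks) $16.5 billion: reserves −$16.5B, deposits 0.
Totals: Δreserves = +$543.5B, Δdeposits = +$560B.
Δrequired reserves = 4% × +$560B = +$22.4B.
Δexcess reserves = Δreserves − Δrequired = +$543.5B − (+$22.4B) = +$521.1 billion.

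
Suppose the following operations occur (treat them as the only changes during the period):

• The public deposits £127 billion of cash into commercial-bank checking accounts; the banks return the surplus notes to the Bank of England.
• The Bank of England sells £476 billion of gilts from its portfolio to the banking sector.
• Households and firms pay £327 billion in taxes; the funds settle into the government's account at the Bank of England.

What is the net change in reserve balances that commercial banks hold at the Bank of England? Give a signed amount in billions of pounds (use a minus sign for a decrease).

-£676 billion

Bank of England balance sheet:
  Assets:      Securities −£476B
  Liabilities: Bank reserves −£676B, Currency in circulation −£127B, Government deposits +£327B
So the change in reserve balances that commercial banks hold at the Bank of England is -£676 billion.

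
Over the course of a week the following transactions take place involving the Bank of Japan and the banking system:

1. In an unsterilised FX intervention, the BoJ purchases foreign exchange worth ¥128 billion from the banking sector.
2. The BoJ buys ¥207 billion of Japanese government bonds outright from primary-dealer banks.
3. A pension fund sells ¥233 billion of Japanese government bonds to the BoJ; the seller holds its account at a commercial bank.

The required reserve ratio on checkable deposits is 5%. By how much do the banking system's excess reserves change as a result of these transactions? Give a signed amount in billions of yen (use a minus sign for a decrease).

+¥556.35 billion

FX purchase ¥128 billion: reserves +¥128B, deposits 0.
OMO purchase (from banks) ¥207 billion: reserves +¥207B, deposits 0.
Asset purchase (from non-banks) ¥233 billion: reserves +¥233B, deposits +¥233B.
Totals: Δreserves = +¥568B, Δdeposits = +¥233B.
Δrequired reserves = 5% × +¥233B = +¥11.65B.
Δexcess reserves = Δreserves − Δrequired = +¥568B − (+¥11.65B) = +¥556.35 billion.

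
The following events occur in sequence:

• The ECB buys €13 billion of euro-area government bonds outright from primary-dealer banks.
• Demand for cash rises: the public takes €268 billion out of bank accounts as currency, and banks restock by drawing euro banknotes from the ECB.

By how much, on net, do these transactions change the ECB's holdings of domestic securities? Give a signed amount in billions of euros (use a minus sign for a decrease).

OMO purchase (from banks) €13 billion: securities added to the ECB's portfolio → +€13B.
Currency withdrawal €268 billion: the ECB's securities portfolio is untouched → 0.
Net: 13 + 0 = +€13 billion.

+€13 billion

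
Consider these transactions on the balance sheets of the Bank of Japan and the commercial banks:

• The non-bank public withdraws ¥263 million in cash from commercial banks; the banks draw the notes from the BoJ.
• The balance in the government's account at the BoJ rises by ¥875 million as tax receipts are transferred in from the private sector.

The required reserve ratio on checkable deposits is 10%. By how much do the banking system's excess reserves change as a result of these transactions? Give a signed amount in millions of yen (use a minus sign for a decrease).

Currency withdrawal ¥263 million: reserves −¥263M, deposits −¥263M.
Government account inflow ¥875 million: reserves −¥875M, deposits −¥875M.
Totals: Δreserves = −¥1138M, Δdeposits = −¥1138M.
Δrequired reserves = 10% × −¥1138M = −¥113.8M.
Δexcess reserves = Δreserves − Δrequired = −¥1138M − (−¥113.8M) = -¥1024.2 million.

-¥1024.2 million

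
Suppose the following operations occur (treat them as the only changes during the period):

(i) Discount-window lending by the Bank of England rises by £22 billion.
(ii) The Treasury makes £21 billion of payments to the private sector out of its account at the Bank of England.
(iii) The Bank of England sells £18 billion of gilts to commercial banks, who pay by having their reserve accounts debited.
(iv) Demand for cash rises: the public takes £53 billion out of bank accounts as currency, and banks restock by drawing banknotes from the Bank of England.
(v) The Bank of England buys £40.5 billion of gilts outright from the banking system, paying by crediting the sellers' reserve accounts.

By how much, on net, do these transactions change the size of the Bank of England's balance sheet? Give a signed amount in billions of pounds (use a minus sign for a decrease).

Bank of England balance sheet:
  Assets:      Securities +£22.5B, Loans to banks +£22B
  Liabilities: Bank reserves +£12.5B, Currency in circulation +£53B, Government deposits −£21B
Commercial banking system:
  Assets:      Reserves at CB +£12.5B, Securities −£22.5B
  Liabilities: Checkable deposits −£32B, Borrowings from CB +£22B
Change in total Bank of England assets = +£44.5 billion.

+£44.5 billion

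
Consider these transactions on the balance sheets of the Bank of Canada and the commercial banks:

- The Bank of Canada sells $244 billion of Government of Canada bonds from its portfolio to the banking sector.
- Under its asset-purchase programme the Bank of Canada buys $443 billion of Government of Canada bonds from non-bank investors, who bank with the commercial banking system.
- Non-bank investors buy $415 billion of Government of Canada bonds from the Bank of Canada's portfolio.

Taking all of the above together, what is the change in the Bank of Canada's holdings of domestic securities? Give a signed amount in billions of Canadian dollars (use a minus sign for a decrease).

-$216 billion

Bank of Canada balance sheet:
  Assets:      Securities −$216B
  Liabilities: Bank reserves −$216B
So the change in the Bank of Canada's holdings of domestic securities is -$216 billion.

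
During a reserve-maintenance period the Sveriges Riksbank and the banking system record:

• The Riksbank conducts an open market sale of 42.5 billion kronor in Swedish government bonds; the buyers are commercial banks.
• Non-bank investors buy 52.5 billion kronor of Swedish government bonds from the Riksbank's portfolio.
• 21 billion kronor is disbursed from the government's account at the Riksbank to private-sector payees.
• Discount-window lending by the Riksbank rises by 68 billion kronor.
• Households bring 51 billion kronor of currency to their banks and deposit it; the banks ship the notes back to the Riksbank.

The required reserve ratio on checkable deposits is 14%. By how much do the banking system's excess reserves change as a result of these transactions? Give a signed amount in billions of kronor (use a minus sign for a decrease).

OMO sale (to banks) 42.5 billion kronor: reserves −42.5B, deposits 0.
Asset sale (to non-banks) 52.5 billion kronor: reserves −52.5B, deposits −52.5B.
Government spending 21 billion kronor: reserves +21B, deposits +21B.
Discount-window loan 68 billion kronor: reserves +68B, deposits 0.
Currency deposit 51 billion kronor: reserves +51B, deposits +51B.
Totals: Δreserves = +45B, Δdeposits = +19.5B.
Δrequired reserves = 14% × +19.5B = +2.73B.
Δexcess reserves = Δreserves − Δrequired = +45B − (+2.73B) = +42.27 billion.

+42.27 billion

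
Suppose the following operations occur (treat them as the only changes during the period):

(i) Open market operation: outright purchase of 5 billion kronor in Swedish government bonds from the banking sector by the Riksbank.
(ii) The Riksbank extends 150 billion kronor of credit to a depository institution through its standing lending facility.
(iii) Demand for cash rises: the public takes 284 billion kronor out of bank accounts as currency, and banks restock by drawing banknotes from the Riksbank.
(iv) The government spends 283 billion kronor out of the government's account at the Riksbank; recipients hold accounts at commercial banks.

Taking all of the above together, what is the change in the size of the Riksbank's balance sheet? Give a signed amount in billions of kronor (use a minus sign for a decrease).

OMO purchase (from banks) 5 billion kronor: a Riksbank asset is acquired → +5B.
Discount-window loan 150 billion kronor: a Riksbank asset is acquired → +150B.
Currency withdrawal 284 billion kronor: only the composition of liabilities changes → 0.
Government spending 283 billion kronor: only the composition of liabilities changes → 0.
Net: 5 + 150 + 0 + 0 = +155 billion.

+155 billion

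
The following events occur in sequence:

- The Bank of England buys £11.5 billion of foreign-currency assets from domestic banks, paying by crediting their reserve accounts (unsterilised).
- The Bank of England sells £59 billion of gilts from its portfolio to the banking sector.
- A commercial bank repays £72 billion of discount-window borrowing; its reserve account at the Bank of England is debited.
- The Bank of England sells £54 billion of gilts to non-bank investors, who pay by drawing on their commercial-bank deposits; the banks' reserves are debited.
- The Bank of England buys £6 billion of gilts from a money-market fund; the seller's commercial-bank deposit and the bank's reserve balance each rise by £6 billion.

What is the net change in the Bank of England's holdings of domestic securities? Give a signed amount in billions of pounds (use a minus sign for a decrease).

FX purchase £11.5 billion: the Bank of England's securities portfolio is untouched → 0.
OMO sale (to banks) £59 billion: securities removed from the Bank of England's portfolio → −£59B.
Discount-window repayment £72 billion: the Bank of England's securities portfolio is untouched → 0.
Asset sale (to non-banks) £54 billion: securities removed from the Bank of England's portfolio → −£54B.
Asset purchase (from non-banks) £6 billion: securities added to the Bank of England's portfolio → +£6B.
Net: 0 − 59 + 0 − 54 + 6 = -£107 billion.

-£107 billion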